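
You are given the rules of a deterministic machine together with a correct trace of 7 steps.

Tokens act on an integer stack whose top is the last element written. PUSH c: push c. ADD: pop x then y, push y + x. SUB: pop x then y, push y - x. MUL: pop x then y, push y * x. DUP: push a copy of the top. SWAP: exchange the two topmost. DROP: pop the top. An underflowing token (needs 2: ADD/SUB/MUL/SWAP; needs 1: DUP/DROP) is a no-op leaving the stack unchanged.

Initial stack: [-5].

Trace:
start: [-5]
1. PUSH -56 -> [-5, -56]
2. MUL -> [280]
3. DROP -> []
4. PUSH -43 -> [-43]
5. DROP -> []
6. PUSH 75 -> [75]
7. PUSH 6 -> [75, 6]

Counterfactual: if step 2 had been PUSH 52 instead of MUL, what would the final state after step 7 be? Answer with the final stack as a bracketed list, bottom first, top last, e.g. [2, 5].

(re-executing from step 2 with the substitution; state before step 2: [-5, -56])
2. PUSH 52 -> [-5, -56, 52]
3. DROP -> [-5, -56]
4. PUSH -43 -> [-5, -56, -43]
5. DROP -> [-5, -56]
6. PUSH 75 -> [-5, -56, 75]
7. PUSH 6 -> [-5, -56, 75, 6]

[-5, -56, 75, 6]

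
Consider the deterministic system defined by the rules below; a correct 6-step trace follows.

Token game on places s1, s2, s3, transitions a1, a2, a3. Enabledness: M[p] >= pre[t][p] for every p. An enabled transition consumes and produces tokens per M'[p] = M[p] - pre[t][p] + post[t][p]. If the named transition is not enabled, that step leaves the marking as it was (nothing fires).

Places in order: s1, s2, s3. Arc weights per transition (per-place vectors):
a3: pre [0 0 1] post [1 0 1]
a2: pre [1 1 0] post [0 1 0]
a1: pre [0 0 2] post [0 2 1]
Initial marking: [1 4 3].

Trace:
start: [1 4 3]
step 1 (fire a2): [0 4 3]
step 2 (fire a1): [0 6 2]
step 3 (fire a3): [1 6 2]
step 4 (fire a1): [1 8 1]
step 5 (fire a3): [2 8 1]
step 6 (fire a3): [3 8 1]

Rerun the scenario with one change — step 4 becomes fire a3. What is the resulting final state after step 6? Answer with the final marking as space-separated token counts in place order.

4 6 2

(re-executing from step 4 with the substitution; state before step 4: [1 6 2])
step 4 (fire a3): [2 6 2]
step 5 (fire a3): [3 6 2]
step 6 (fire a3): [4 6 2]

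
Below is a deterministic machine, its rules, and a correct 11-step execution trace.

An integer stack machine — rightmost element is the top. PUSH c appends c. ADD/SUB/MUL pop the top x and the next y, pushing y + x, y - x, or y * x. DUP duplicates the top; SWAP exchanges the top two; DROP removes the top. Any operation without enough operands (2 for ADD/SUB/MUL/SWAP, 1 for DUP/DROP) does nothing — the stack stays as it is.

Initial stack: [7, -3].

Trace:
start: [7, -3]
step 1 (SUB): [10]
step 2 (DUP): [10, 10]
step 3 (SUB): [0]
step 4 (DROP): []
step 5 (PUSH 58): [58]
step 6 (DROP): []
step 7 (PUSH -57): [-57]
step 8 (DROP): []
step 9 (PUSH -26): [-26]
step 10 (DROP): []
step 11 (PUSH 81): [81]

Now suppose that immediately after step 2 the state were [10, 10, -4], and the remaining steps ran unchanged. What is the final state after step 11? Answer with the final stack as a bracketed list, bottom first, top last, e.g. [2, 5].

state after step 2 := [10, 10, -4]
step 3 (SUB): [10, 14]
step 4 (DROP): [10]
step 5 (PUSH 58): [10, 58]
step 6 (DROP): [10]
step 7 (PUSH -57): [10, -57]
step 8 (DROP): [10]
step 9 (PUSH -26): [10, -26]
step 10 (DROP): [10]
step 11 (PUSH 81): [10, 81]

[10, 81]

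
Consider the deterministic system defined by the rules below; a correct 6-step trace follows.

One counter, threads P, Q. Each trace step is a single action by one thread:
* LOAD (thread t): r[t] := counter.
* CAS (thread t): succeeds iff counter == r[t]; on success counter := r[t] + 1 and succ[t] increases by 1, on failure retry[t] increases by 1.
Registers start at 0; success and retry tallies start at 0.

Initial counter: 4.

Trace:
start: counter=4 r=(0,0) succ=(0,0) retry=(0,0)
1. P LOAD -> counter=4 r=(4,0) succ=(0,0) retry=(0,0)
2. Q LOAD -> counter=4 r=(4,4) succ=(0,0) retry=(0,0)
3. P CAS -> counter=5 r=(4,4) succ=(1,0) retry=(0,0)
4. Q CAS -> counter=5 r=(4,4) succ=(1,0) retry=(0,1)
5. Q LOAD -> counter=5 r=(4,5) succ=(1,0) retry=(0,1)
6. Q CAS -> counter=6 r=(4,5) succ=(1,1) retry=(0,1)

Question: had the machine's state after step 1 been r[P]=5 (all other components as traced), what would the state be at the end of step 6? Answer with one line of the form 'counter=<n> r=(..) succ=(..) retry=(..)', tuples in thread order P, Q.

state after step 1 := counter=4 r=(5,0) succ=(0,0) retry=(0,0)
2. Q LOAD -> counter=4 r=(5,4) succ=(0,0) retry=(0,0)
3. P CAS -> counter=4 r=(5,4) succ=(0,0) retry=(1,0)
4. Q CAS -> counter=5 r=(5,4) succ=(0,1) retry=(1,0)
5. Q LOAD -> counter=5 r=(5,5) succ=(0,1) retry=(1,0)
6. Q CAS -> counter=6 r=(5,5) succ=(0,2) retry=(1,0)

counter=6 r=(5,5) succ=(0,2) retry=(1,0)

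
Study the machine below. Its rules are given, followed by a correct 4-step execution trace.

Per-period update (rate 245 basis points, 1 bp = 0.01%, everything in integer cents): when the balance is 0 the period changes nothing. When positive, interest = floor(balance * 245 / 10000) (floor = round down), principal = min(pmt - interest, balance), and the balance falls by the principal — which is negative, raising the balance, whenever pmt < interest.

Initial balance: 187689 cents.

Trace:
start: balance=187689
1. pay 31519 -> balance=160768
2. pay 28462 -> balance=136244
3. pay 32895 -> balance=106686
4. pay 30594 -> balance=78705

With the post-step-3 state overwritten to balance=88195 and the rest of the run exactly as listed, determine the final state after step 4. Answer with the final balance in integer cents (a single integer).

59761

state after step 3 := balance=88195
4. pay 30594 -> balance=59761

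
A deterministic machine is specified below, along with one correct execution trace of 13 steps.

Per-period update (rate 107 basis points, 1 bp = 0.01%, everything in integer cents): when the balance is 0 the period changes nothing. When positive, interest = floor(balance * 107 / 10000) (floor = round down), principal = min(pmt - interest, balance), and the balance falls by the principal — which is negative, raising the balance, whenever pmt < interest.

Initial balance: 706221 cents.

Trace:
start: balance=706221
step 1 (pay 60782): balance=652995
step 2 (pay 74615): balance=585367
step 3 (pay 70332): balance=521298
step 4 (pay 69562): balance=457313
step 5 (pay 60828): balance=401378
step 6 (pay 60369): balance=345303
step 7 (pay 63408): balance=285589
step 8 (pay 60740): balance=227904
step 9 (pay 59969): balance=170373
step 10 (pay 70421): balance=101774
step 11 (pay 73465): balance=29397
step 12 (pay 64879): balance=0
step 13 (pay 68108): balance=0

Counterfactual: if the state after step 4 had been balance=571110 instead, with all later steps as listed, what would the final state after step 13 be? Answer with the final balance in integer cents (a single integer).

21585

state after step 4 := balance=571110
step 5 (pay 60828): balance=516392
step 6 (pay 60369): balance=461548
step 7 (pay 63408): balance=403078
step 8 (pay 60740): balance=346650
step 9 (pay 59969): balance=290390
step 10 (pay 70421): balance=223076
step 11 (pay 73465): balance=151997
step 12 (pay 64879): balance=88744
step 13 (pay 68108): balance=21585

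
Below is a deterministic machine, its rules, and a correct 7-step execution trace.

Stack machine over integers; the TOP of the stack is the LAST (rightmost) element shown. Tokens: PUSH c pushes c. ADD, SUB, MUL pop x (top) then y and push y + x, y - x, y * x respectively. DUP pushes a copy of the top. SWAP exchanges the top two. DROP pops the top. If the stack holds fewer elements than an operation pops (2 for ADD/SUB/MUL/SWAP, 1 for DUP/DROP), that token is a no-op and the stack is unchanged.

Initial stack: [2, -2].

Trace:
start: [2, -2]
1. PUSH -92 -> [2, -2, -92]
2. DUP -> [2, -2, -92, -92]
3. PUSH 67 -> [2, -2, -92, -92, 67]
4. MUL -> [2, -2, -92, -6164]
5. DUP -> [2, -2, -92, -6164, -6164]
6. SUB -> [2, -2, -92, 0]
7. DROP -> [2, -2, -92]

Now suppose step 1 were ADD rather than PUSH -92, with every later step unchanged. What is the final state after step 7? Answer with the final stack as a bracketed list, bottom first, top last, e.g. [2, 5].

[0]

(re-executing from step 1 with the substitution; state before step 1: [2, -2])
1. ADD -> [0]
2. DUP -> [0, 0]
3. PUSH 67 -> [0, 0, 67]
4. MUL -> [0, 0]
5. DUP -> [0, 0, 0]
6. SUB -> [0, 0]
7. DROP -> [0]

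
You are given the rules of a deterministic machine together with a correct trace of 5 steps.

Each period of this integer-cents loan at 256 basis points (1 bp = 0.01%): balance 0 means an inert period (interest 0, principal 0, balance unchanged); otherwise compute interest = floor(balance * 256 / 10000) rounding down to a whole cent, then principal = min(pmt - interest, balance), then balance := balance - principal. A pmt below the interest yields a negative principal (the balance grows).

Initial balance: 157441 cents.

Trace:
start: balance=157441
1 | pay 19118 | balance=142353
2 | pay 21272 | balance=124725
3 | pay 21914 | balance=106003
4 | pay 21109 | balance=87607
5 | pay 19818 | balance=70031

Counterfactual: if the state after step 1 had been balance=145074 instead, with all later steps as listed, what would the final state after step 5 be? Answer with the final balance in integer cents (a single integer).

state after step 1 := balance=145074
2 | pay 21272 | balance=127515
3 | pay 21914 | balance=108865
4 | pay 21109 | balance=90542
5 | pay 19818 | balance=73041

73041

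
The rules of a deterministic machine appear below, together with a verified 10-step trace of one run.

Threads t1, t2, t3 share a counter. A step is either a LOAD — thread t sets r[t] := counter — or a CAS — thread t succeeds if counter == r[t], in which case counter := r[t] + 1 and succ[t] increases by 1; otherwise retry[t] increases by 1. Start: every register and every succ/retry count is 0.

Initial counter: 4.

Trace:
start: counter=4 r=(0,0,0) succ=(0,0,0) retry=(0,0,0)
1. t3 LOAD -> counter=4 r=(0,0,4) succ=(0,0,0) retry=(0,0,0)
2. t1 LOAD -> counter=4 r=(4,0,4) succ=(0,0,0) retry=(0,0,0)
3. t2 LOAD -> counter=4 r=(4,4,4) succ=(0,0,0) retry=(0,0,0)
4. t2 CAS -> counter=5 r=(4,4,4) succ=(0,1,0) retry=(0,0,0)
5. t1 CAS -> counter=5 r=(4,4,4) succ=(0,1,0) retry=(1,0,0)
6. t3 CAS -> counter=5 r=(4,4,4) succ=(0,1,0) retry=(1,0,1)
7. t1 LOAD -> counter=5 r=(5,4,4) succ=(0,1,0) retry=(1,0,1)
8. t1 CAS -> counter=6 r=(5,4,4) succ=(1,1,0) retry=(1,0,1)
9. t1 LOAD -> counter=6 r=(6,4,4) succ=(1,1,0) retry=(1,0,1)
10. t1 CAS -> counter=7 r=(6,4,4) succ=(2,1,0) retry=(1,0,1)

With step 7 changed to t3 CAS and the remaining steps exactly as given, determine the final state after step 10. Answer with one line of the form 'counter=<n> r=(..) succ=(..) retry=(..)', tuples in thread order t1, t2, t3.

counter=6 r=(5,4,4) succ=(1,1,0) retry=(2,0,2)

(re-executing from step 7 with the substitution; state before step 7: counter=5 r=(4,4,4) succ=(0,1,0) retry=(1,0,1))
7. t3 CAS -> counter=5 r=(4,4,4) succ=(0,1,0) retry=(1,0,2)
8. t1 CAS -> counter=5 r=(4,4,4) succ=(0,1,0) retry=(2,0,2)
9. t1 LOAD -> counter=5 r=(5,4,4) succ=(0,1,0) retry=(2,0,2)
10. t1 CAS -> counter=6 r=(5,4,4) succ=(1,1,0) retry=(2,0,2)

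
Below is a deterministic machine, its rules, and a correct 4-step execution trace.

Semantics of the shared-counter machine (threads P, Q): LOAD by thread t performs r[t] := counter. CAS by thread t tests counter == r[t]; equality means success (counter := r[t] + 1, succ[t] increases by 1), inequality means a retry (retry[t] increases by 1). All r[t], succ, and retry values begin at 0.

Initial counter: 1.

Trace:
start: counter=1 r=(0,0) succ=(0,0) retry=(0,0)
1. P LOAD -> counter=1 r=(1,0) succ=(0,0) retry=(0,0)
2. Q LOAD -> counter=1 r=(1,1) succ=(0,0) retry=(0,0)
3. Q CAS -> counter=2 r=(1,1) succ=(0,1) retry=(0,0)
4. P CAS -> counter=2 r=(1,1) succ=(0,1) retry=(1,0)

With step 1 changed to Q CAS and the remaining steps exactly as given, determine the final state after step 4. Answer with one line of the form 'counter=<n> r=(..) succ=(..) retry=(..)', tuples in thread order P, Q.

counter=2 r=(0,1) succ=(0,1) retry=(1,1)

(re-executing from step 1 with the substitution; state before step 1: counter=1 r=(0,0) succ=(0,0) retry=(0,0))
1. Q CAS -> counter=1 r=(0,0) succ=(0,0) retry=(0,1)
2. Q LOAD -> counter=1 r=(0,1) succ=(0,0) retry=(0,1)
3. Q CAS -> counter=2 r=(0,1) succ=(0,1) retry=(0,1)
4. P CAS -> counter=2 r=(0,1) succ=(0,1) retry=(1,1)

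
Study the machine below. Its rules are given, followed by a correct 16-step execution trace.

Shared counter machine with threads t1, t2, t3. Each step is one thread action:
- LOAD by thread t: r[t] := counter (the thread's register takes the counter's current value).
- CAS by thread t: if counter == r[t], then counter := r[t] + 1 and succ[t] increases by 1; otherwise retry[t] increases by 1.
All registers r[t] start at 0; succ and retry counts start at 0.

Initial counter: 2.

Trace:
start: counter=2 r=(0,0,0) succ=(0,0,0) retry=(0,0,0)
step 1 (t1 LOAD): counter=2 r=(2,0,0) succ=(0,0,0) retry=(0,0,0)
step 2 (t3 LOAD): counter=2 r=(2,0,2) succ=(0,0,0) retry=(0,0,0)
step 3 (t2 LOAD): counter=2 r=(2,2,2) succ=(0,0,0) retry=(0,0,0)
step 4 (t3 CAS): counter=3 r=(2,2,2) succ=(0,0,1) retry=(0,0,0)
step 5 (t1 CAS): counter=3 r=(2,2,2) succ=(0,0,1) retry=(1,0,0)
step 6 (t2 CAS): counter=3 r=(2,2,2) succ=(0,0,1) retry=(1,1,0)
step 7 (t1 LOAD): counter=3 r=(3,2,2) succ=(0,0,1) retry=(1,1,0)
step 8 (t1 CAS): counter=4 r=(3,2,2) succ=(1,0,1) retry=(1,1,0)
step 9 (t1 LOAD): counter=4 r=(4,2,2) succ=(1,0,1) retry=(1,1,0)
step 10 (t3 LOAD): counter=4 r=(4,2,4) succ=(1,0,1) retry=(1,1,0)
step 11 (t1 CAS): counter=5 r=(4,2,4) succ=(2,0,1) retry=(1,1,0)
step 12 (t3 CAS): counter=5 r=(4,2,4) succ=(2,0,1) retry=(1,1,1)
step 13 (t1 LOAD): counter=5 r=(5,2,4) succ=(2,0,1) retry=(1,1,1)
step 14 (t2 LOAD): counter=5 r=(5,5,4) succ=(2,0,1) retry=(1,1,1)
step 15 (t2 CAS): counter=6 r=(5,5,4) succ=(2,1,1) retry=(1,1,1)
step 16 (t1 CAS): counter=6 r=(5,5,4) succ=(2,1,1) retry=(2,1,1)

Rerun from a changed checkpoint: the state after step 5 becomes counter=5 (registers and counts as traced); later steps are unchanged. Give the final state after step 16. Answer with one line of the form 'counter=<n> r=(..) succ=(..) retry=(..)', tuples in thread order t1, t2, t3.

counter=8 r=(7,7,6) succ=(2,1,1) retry=(2,1,1)

state after step 5 := counter=5 r=(2,2,2) succ=(0,0,1) retry=(1,0,0)
step 6 (t2 CAS): counter=5 r=(2,2,2) succ=(0,0,1) retry=(1,1,0)
step 7 (t1 LOAD): counter=5 r=(5,2,2) succ=(0,0,1) retry=(1,1,0)
step 8 (t1 CAS): counter=6 r=(5,2,2) succ=(1,0,1) retry=(1,1,0)
step 9 (t1 LOAD): counter=6 r=(6,2,2) succ=(1,0,1) retry=(1,1,0)
step 10 (t3 LOAD): counter=6 r=(6,2,6) succ=(1,0,1) retry=(1,1,0)
step 11 (t1 CAS): counter=7 r=(6,2,6) succ=(2,0,1) retry=(1,1,0)
step 12 (t3 CAS): counter=7 r=(6,2,6) succ=(2,0,1) retry=(1,1,1)
step 13 (t1 LOAD): counter=7 r=(7,2,6) succ=(2,0,1) retry=(1,1,1)
step 14 (t2 LOAD): counter=7 r=(7,7,6) succ=(2,0,1) retry=(1,1,1)
step 15 (t2 CAS): counter=8 r=(7,7,6) succ=(2,1,1) retry=(1,1,1)
step 16 (t1 CAS): counter=8 r=(7,7,6) succ=(2,1,1) retry=(2,1,1)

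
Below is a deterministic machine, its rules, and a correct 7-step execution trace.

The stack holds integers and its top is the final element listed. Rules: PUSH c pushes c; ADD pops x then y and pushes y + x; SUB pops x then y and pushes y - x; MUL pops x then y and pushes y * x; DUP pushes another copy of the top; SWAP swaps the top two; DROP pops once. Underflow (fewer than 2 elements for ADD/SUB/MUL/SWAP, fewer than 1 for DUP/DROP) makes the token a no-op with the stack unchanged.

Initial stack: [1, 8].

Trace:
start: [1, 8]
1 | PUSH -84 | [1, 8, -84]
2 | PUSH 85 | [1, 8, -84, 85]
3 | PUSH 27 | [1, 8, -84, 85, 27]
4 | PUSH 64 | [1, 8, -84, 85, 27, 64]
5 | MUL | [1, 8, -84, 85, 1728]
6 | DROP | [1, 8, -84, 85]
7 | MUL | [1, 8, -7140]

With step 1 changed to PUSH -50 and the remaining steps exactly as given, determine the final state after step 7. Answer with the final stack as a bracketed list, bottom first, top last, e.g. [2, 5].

(re-executing from step 1 with the substitution; state before step 1: [1, 8])
1 | PUSH -50 | [1, 8, -50]
2 | PUSH 85 | [1, 8, -50, 85]
3 | PUSH 27 | [1, 8, -50, 85, 27]
4 | PUSH 64 | [1, 8, -50, 85, 27, 64]
5 | MUL | [1, 8, -50, 85, 1728]
6 | DROP | [1, 8, -50, 85]
7 | MUL | [1, 8, -4250]

[1, 8, -4250]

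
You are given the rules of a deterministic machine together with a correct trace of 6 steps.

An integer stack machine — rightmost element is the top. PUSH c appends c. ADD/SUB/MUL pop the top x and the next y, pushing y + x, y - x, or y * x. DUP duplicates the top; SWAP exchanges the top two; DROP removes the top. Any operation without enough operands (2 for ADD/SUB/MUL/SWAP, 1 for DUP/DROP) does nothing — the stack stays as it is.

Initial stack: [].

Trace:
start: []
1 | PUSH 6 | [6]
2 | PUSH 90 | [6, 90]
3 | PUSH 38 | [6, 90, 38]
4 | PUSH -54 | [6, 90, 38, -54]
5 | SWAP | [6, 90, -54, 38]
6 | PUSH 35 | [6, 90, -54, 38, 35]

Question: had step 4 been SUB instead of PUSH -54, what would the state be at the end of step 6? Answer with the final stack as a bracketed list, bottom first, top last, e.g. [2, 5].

[52, 6, 35]

(re-executing from step 4 with the substitution; state before step 4: [6, 90, 38])
4 | SUB | [6, 52]
5 | SWAP | [52, 6]
6 | PUSH 35 | [52, 6, 35]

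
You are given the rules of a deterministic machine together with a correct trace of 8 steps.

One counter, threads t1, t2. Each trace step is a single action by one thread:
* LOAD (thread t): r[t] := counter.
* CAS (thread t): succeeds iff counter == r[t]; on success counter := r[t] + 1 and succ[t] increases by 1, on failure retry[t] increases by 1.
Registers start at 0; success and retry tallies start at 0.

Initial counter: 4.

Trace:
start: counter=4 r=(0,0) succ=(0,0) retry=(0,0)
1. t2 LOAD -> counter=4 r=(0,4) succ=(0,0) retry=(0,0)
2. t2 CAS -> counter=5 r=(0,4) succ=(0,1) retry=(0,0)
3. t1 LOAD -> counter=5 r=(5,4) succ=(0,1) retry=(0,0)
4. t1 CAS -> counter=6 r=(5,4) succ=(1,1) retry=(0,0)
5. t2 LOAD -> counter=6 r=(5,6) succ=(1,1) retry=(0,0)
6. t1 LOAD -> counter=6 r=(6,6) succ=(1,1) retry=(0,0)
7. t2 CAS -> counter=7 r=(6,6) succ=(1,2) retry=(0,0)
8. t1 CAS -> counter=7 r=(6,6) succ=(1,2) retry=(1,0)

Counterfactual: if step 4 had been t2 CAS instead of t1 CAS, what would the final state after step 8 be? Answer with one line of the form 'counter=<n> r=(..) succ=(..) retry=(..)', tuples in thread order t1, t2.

(re-executing from step 4 with the substitution; state before step 4: counter=5 r=(5,4) succ=(0,1) retry=(0,0))
4. t2 CAS -> counter=5 r=(5,4) succ=(0,1) retry=(0,1)
5. t2 LOAD -> counter=5 r=(5,5) succ=(0,1) retry=(0,1)
6. t1 LOAD -> counter=5 r=(5,5) succ=(0,1) retry=(0,1)
7. t2 CAS -> counter=6 r=(5,5) succ=(0,2) retry=(0,1)
8. t1 CAS -> counter=6 r=(5,5) succ=(0,2) retry=(1,1)

counter=6 r=(5,5) succ=(0,2) retry=(1,1)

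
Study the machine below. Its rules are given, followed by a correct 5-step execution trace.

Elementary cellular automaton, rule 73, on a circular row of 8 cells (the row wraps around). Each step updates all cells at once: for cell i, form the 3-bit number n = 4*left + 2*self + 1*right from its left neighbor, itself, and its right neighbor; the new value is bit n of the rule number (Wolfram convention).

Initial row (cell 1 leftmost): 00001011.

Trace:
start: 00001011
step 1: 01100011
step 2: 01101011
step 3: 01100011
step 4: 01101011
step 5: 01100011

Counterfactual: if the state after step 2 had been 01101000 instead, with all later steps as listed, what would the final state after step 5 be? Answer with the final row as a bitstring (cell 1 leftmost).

state after step 2 := 01101000
step 3: 01100011
step 4: 01101011
step 5: 01100011

01100011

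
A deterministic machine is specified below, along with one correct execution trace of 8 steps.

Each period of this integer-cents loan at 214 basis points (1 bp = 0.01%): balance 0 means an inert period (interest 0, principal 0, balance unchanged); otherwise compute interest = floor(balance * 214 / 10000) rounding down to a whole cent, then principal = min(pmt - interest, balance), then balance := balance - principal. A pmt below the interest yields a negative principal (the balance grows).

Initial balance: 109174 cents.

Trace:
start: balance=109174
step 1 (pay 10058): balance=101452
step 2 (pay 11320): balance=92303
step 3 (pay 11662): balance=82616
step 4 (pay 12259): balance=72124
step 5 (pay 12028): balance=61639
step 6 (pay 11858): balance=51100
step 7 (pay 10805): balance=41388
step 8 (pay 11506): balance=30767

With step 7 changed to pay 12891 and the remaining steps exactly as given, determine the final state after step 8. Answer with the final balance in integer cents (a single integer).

(re-executing from step 7 with the substitution; state before step 7: balance=51100)
step 7 (pay 12891): balance=39302
step 8 (pay 11506): balance=28637

28637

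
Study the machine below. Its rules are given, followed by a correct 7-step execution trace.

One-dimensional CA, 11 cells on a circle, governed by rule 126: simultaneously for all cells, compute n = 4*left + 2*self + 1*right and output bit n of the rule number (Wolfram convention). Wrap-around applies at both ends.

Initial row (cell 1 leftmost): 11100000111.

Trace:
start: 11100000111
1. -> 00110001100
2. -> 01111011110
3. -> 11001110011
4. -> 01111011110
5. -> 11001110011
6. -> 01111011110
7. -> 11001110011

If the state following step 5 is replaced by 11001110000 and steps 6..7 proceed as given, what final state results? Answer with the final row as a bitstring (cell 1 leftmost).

00001111111

state after step 5 := 11001110000
6. -> 11111011001
7. -> 00001111111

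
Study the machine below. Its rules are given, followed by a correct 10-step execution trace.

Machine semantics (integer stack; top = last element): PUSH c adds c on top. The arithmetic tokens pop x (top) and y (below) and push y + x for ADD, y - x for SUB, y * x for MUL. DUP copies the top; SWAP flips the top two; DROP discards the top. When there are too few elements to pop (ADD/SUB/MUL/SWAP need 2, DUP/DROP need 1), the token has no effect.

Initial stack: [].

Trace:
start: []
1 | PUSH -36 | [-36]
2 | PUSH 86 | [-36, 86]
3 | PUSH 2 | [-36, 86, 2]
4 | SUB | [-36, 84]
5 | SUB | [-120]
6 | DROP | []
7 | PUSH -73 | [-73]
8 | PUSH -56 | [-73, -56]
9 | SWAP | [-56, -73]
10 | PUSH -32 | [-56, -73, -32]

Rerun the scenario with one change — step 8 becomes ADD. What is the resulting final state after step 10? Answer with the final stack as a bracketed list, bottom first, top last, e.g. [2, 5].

(re-executing from step 8 with the substitution; state before step 8: [-73])
8 | ADD | [-73]
9 | SWAP | [-73]
10 | PUSH -32 | [-73, -32]

[-73, -32]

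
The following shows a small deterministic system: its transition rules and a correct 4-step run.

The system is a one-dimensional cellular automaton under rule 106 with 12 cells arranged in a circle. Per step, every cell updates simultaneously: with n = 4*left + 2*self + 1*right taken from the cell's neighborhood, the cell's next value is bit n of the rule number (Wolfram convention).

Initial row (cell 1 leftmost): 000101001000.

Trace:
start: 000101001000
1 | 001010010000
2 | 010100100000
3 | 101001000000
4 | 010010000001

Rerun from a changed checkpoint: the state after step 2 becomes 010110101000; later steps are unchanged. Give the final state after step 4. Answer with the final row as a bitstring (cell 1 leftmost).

state after step 2 := 010110101000
3 | 101111010000
4 | 011001100001

011001100001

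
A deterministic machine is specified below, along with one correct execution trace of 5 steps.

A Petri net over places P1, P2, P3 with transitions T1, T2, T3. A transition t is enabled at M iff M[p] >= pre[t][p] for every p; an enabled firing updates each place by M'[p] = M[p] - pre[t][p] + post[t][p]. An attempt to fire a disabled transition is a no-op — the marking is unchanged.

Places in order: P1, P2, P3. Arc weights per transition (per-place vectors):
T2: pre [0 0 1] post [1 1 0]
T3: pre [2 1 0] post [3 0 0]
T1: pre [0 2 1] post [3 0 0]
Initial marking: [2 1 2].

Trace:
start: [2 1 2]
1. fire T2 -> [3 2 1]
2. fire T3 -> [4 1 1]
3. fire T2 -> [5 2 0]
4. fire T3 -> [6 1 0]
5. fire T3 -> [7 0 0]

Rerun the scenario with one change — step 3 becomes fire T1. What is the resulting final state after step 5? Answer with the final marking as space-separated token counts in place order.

(re-executing from step 3 with the substitution; state before step 3: [4 1 1])
3. fire T1 -> [4 1 1]
4. fire T3 -> [5 0 1]
5. fire T3 -> [5 0 1]

5 0 1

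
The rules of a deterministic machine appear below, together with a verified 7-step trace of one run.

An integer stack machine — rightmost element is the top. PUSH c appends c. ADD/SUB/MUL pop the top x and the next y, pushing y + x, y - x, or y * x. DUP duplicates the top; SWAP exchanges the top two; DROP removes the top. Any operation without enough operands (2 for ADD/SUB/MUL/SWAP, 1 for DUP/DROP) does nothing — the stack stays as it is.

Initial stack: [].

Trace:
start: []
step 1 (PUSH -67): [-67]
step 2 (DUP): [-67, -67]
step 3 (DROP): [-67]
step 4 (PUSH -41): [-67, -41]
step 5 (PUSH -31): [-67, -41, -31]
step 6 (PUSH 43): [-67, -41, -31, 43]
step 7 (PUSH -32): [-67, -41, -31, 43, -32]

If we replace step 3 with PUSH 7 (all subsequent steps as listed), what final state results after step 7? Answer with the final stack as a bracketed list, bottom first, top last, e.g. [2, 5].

[-67, -67, 7, -41, -31, 43, -32]

(re-executing from step 3 with the substitution; state before step 3: [-67, -67])
step 3 (PUSH 7): [-67, -67, 7]
step 4 (PUSH -41): [-67, -67, 7, -41]
step 5 (PUSH -31): [-67, -67, 7, -41, -31]
step 6 (PUSH 43): [-67, -67, 7, -41, -31, 43]
step 7 (PUSH -32): [-67, -67, 7, -41, -31, 43, -32]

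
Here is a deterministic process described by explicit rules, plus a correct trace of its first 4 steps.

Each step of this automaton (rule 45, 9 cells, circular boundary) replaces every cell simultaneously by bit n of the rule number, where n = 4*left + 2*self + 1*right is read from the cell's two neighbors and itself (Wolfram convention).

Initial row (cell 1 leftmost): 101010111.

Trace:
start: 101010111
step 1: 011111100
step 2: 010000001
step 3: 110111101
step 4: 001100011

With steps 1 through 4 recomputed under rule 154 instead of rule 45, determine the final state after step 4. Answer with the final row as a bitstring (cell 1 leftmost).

(re-executing steps 1..4 under rule 154; state before step 1: 101010111)
step 1: 000000111
step 2: 100001110
step 3: 010011100
step 4: 101111010

101111010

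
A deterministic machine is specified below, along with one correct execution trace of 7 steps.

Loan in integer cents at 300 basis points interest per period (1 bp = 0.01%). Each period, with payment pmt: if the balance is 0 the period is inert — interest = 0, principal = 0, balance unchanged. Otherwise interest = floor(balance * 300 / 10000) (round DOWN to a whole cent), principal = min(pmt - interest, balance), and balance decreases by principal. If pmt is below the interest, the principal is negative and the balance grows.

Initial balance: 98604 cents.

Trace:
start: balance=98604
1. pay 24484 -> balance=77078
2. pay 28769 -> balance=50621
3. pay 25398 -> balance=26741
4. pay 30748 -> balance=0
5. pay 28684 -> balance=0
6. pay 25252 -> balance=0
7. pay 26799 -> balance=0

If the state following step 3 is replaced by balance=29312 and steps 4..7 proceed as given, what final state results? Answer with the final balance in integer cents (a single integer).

state after step 3 := balance=29312
4. pay 30748 -> balance=0
5. pay 28684 -> balance=0
6. pay 25252 -> balance=0
7. pay 26799 -> balance=0

0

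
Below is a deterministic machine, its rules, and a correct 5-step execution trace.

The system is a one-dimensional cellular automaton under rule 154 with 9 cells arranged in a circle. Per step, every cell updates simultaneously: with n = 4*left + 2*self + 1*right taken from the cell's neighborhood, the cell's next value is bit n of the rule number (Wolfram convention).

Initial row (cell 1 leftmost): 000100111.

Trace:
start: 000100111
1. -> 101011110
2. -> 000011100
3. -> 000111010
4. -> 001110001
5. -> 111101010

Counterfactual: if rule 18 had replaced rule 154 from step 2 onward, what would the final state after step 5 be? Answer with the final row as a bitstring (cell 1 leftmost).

(re-executing steps 2..5 under rule 18; state before step 2: 101011110)
2. -> 000000000
3. -> 000000000
4. -> 000000000
5. -> 000000000

000000000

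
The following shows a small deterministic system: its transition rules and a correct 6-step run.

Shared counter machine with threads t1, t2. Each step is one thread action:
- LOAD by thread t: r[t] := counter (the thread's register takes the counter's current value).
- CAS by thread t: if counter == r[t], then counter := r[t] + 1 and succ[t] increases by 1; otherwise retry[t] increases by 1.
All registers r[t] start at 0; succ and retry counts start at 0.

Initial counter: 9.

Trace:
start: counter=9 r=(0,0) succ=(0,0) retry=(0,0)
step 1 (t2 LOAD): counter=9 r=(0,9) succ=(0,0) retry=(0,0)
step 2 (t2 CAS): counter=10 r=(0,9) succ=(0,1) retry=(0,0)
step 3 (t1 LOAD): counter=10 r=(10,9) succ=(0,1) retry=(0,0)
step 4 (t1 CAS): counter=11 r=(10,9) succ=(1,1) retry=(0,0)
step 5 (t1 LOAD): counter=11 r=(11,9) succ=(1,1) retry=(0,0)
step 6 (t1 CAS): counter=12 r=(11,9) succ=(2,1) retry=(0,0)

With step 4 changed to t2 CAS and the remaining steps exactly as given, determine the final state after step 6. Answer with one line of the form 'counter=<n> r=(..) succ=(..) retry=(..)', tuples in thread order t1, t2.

(re-executing from step 4 with the substitution; state before step 4: counter=10 r=(10,9) succ=(0,1) retry=(0,0))
step 4 (t2 CAS): counter=10 r=(10,9) succ=(0,1) retry=(0,1)
step 5 (t1 LOAD): counter=10 r=(10,9) succ=(0,1) retry=(0,1)
step 6 (t1 CAS): counter=11 r=(10,9) succ=(1,1) retry=(0,1)

counter=11 r=(10,9) succ=(1,1) retry=(0,1)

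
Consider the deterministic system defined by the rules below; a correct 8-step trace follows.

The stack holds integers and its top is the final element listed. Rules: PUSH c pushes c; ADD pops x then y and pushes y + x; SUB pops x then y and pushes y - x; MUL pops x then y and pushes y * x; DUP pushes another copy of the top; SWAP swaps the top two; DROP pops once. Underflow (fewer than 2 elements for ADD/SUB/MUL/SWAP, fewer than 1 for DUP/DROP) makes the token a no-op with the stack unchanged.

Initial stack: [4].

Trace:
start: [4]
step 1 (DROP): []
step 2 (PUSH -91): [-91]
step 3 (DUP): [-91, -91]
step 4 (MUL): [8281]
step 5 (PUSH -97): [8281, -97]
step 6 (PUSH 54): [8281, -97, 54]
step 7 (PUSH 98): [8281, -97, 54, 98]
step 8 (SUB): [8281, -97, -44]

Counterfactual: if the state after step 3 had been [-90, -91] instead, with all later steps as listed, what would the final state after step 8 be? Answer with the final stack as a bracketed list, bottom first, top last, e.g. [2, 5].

[8190, -97, -44]

state after step 3 := [-90, -91]
step 4 (MUL): [8190]
step 5 (PUSH -97): [8190, -97]
step 6 (PUSH 54): [8190, -97, 54]
step 7 (PUSH 98): [8190, -97, 54, 98]
step 8 (SUB): [8190, -97, -44]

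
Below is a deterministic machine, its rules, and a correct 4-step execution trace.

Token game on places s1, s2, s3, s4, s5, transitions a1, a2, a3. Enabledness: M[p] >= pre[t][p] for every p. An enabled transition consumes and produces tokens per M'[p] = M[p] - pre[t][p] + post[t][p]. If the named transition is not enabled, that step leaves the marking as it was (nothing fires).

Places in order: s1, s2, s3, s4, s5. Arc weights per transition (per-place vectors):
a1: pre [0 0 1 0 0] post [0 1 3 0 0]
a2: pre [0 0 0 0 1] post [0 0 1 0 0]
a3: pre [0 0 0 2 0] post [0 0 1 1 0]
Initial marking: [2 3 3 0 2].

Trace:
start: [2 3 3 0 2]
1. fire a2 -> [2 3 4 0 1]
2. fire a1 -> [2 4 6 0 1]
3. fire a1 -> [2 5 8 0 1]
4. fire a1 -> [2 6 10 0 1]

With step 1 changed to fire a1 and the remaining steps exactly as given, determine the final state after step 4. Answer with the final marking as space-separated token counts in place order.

2 7 11 0 2

(re-executing from step 1 with the substitution; state before step 1: [2 3 3 0 2])
1. fire a1 -> [2 4 5 0 2]
2. fire a1 -> [2 5 7 0 2]
3. fire a1 -> [2 6 9 0 2]
4. fire a1 -> [2 7 11 0 2]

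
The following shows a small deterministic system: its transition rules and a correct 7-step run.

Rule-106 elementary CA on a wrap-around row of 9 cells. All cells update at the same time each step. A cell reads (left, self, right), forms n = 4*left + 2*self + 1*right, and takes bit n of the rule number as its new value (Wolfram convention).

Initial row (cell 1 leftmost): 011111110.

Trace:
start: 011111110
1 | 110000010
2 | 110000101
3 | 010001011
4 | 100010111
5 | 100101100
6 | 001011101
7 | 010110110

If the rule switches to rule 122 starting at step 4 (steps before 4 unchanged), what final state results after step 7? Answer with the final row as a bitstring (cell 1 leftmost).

001110000

(re-executing steps 4..7 under rule 122; state before step 4: 010001011)
4 | 101010111
5 | 110101100
6 | 111011111
7 | 001110000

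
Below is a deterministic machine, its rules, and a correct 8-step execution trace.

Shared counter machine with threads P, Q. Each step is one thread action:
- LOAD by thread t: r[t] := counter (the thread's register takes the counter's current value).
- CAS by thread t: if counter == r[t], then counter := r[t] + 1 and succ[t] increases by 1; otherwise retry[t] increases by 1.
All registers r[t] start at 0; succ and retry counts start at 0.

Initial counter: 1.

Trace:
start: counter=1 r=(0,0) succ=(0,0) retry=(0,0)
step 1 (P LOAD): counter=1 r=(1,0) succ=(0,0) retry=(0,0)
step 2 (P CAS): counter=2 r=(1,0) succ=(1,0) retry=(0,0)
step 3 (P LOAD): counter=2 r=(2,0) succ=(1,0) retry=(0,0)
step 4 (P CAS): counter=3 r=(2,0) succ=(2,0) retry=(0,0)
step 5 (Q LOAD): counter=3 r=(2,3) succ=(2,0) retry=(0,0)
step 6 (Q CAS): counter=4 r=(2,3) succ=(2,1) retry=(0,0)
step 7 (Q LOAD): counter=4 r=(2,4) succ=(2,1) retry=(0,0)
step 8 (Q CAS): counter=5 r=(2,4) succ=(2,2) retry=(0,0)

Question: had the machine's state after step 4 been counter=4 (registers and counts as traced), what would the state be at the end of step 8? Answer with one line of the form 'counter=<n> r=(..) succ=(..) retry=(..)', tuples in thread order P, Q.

counter=6 r=(2,5) succ=(2,2) retry=(0,0)

state after step 4 := counter=4 r=(2,0) succ=(2,0) retry=(0,0)
step 5 (Q LOAD): counter=4 r=(2,4) succ=(2,0) retry=(0,0)
step 6 (Q CAS): counter=5 r=(2,4) succ=(2,1) retry=(0,0)
step 7 (Q LOAD): counter=5 r=(2,5) succ=(2,1) retry=(0,0)
step 8 (Q CAS): counter=6 r=(2,5) succ=(2,2) retry=(0,0)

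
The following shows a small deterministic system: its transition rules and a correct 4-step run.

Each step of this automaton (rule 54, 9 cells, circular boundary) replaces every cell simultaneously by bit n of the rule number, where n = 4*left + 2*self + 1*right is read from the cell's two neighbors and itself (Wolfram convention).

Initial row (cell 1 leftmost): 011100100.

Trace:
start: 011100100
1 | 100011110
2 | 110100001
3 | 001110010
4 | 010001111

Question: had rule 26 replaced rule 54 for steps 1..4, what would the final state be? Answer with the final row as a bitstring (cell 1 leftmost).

110110110

(re-executing steps 1..4 under rule 26; state before step 1: 011100100)
1 | 110011010
2 | 101110000
3 | 001001001
4 | 110110110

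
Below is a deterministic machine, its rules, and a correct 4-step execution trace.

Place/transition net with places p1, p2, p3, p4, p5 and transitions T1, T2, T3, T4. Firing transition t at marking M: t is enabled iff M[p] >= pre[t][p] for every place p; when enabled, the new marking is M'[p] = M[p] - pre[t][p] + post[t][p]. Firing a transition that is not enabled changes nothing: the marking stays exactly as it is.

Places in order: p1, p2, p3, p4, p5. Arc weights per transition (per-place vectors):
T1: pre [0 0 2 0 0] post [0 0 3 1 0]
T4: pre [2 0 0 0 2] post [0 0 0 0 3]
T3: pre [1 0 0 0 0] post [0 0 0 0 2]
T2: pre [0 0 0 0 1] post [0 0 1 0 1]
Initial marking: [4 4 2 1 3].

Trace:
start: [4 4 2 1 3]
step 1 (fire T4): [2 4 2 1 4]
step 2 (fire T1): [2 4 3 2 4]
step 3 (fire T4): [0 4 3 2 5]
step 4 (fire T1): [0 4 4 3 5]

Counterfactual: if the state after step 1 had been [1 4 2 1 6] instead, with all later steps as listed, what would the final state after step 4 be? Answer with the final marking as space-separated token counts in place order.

state after step 1 := [1 4 2 1 6]
step 2 (fire T1): [1 4 3 2 6]
step 3 (fire T4): [1 4 3 2 6]
step 4 (fire T1): [1 4 4 3 6]

1 4 4 3 6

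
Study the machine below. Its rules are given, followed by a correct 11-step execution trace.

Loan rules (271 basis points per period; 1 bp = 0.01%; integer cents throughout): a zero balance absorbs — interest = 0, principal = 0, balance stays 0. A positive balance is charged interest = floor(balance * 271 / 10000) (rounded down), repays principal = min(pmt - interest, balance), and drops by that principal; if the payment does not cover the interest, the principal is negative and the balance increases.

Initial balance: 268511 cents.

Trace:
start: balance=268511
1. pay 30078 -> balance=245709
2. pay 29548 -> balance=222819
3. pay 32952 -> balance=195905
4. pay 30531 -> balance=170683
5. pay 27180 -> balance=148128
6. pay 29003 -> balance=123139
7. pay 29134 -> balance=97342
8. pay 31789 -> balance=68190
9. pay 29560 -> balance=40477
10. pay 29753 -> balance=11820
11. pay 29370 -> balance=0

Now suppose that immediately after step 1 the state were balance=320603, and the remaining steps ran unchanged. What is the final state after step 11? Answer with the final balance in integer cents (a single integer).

state after step 1 := balance=320603
2. pay 29548 -> balance=299743
3. pay 32952 -> balance=274914
4. pay 30531 -> balance=251833
5. pay 27180 -> balance=231477
6. pay 29003 -> balance=208747
7. pay 29134 -> balance=185270
8. pay 31789 -> balance=158501
9. pay 29560 -> balance=133236
10. pay 29753 -> balance=107093
11. pay 29370 -> balance=80625

80625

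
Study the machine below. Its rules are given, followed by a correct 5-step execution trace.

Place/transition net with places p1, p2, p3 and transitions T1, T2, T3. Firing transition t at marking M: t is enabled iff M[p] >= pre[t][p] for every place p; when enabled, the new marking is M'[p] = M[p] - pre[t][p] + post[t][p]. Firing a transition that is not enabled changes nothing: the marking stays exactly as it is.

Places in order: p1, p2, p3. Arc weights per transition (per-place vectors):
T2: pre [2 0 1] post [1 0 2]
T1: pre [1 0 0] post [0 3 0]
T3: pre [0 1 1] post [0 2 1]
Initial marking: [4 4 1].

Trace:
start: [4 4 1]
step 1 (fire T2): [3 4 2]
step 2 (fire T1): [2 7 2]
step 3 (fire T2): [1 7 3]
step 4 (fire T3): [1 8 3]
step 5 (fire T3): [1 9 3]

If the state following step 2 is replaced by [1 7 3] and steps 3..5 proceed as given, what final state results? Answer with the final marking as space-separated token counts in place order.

1 9 3

state after step 2 := [1 7 3]
step 3 (fire T2): [1 7 3]
step 4 (fire T3): [1 8 3]
step 5 (fire T3): [1 9 3]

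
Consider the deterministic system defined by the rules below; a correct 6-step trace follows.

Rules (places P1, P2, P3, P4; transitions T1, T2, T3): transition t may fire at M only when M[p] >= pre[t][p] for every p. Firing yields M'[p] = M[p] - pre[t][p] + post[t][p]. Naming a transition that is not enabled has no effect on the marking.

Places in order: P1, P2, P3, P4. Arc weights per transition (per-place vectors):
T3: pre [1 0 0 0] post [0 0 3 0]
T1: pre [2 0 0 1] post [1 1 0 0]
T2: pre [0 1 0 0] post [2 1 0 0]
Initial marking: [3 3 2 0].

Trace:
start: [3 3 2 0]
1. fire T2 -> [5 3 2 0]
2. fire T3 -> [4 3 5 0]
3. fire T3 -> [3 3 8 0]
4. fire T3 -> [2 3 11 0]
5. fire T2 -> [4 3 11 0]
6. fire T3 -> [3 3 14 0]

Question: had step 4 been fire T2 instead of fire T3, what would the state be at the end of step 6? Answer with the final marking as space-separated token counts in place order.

(re-executing from step 4 with the substitution; state before step 4: [3 3 8 0])
4. fire T2 -> [5 3 8 0]
5. fire T2 -> [7 3 8 0]
6. fire T3 -> [6 3 11 0]

6 3 11 0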